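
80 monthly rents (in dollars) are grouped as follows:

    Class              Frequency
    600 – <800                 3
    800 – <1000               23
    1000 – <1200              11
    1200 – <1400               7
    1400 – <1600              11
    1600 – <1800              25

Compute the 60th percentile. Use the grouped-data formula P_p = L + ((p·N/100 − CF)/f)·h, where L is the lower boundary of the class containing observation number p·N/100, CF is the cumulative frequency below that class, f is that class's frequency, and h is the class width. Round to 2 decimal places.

N = 80; target position k = 60/100 · 80 = 48.
Cumulative frequencies: 3, 26, 37, 44, 55, 80.
Observation 48 falls in the class 1400 – <1600.
L = 1400, CF = 44, f = 11, h = 200.
P60 = 1400 + ((48 − 44)/11)·200 = 1400 + 72.7273 = 1472.73.

1472.73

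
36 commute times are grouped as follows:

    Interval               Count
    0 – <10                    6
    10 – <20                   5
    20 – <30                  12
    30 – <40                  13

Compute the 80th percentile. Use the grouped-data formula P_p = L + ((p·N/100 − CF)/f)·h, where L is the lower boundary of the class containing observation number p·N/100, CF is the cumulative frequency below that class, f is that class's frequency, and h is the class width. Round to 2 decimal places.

34.46

N = 36; target position k = 80/100 · 36 = 28.8.
Cumulative frequencies: 6, 11, 23, 36.
Observation 28.8 falls in the class 30 – <40.
L = 30, CF = 23, f = 13, h = 10.
P80 = 30 + ((28.8 − 23)/13)·10 = 30 + 4.46154 = 34.4615.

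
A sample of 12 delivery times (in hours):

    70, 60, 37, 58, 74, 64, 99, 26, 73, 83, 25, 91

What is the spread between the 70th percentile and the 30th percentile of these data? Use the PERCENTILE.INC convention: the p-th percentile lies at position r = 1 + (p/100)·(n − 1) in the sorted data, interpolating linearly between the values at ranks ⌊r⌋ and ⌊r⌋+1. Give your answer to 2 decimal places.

Sorted: 25, 26, 37, 58, 60, 64, 70, 73, 74, 83, 91, 99.
n = 12.
P30: r = 4.3; ranks 4–5 are 58, 60; interpolating gives 58.6.
P70: r = 8.7; ranks 8–9 are 73, 74; interpolating gives 73.7.
Difference: 73.7 − 58.6 = 15.1.

15.10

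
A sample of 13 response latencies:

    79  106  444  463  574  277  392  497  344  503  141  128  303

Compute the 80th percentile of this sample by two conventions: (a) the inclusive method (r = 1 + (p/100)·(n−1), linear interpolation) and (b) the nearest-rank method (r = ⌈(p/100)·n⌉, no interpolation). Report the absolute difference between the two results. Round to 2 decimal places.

Sorted: 79, 106, 128, 141, 277, 303, 344, 392, 444, 463, 497, 503, 574.
n = 13.
(a) r = 10.6; between ranks 10 (463) and 11 (497): 483.4.
(b) the nearest-rank method: rank 11 → 497.
|483.4 − 497| = 13.6.

13.60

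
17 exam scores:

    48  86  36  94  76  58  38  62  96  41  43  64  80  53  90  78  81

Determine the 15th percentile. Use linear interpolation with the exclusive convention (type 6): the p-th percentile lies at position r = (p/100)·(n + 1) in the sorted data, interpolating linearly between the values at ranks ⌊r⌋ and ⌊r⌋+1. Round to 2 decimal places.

Sorted: 36, 38, 41, 43, 48, 53, 58, 62, 64, 76, 78, 80, 81, 86, 90, 94, 96.
n = 17.
r = (15/100)·(17 + 1) = 2.7.
Rank 2 is 38 and rank 3 is 41.
Interpolate: 38 + 0.7·(41 − 38) = 38 + 0.7·3 = 40.1.

40.10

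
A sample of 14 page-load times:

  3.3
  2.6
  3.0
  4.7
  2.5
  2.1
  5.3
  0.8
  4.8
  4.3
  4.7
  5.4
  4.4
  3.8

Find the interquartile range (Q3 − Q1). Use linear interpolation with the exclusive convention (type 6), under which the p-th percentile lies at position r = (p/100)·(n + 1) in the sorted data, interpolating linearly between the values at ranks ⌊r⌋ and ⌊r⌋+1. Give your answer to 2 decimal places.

2.15

Sorted: 0.8, 2.1, 2.5, 2.6, 3.0, 3.3, 3.8, 4.3, 4.4, 4.7, 4.7, 4.8, 5.3, 5.4.
n = 14.
P25: r = 3.75; ranks 3–4 are 2.5, 2.6; interpolating gives 2.575.
P75: r = 11.25; ranks 11–12 are 4.7, 4.8; interpolating gives 4.725.
Difference: 4.725 − 2.575 = 2.15.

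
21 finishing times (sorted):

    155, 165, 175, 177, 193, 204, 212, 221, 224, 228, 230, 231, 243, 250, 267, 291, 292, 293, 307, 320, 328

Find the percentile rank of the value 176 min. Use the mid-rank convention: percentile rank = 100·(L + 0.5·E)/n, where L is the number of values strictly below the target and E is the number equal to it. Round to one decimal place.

14.3

Count below 176: L = 3; count equal: E = 0; n = 21.
Percentile rank = 100·(3 + 0.5·0)/21 = 100·3/21 = 14.29.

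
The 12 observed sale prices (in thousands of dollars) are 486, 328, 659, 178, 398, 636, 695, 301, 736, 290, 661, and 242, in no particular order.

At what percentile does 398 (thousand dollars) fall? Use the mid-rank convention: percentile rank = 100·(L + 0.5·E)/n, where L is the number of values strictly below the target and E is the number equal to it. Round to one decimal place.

Sorted: 178, 242, 290, 301, 328, 398, 486, 636, 659, 661, 695, 736.
Count below 398: L = 5; count equal: E = 1; n = 12.
Percentile rank = 100·(5 + 0.5·1)/12 = 100·5.5/12 = 45.83.

45.8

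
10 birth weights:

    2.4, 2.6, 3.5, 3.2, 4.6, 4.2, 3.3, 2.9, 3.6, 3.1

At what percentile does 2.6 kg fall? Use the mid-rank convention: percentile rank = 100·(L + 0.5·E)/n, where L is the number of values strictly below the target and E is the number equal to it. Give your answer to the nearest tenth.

Sorted: 2.4, 2.6, 2.9, 3.1, 3.2, 3.3, 3.5, 3.6, 4.2, 4.6.
Count below 2.6: L = 1; count equal: E = 1; n = 10.
Percentile rank = 100·(1 + 0.5·1)/10 = 100·1.5/10 = 15.

15.0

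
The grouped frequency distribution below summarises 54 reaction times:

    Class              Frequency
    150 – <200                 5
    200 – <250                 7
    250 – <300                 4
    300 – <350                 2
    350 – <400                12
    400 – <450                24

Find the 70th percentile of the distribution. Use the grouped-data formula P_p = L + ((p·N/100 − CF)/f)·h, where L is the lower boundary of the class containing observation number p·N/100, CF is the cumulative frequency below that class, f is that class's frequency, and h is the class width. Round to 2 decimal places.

N = 54; target position k = 70/100 · 54 = 37.8.
Cumulative frequencies: 5, 12, 16, 18, 30, 54.
Observation 37.8 falls in the class 400 – <450.
L = 400, CF = 30, f = 24, h = 50.
P70 = 400 + ((37.8 − 30)/24)·50 = 400 + 16.25 = 416.25.

416.25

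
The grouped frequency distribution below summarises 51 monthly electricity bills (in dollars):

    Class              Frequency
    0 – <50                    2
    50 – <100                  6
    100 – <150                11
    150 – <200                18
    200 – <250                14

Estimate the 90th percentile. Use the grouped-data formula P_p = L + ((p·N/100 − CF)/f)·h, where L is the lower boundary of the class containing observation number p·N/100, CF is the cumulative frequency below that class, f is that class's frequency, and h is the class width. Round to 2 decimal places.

N = 51; target position k = 90/100 · 51 = 45.9.
Cumulative frequencies: 2, 8, 19, 37, 51.
Observation 45.9 falls in the class 200 – <250.
L = 200, CF = 37, f = 14, h = 50.
P90 = 200 + ((45.9 − 37)/14)·50 = 200 + 31.7857 = 231.786.

231.79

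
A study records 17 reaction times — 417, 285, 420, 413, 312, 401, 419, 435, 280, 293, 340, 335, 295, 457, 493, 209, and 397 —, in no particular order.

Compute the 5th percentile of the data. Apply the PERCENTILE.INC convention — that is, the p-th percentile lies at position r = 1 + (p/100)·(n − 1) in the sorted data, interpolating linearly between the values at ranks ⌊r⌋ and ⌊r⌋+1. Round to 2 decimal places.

265.80

Sorted: 209, 280, 285, 293, 295, 312, 335, 340, 397, 401, 413, 417, 419, 420, 435, 457, 493.
n = 17.
r = 1 + (5/100)·(17 − 1) = 1 + 0.8 = 1.8.
Rank 1 is 209 and rank 2 is 280.
Interpolate: 209 + 0.8·(280 − 209) = 209 + 0.8·71 = 265.8.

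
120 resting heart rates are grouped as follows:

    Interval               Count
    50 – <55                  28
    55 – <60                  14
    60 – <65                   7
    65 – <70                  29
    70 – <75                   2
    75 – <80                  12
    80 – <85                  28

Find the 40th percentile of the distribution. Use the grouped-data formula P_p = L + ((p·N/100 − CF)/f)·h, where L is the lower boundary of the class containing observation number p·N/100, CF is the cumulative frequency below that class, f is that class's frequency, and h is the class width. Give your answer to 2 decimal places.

N = 120; target position k = 40/100 · 120 = 48.
Cumulative frequencies: 28, 42, 49, 78, 80, 92, 120.
Observation 48 falls in the class 60 – <65.
L = 60, CF = 42, f = 7, h = 5.
P40 = 60 + ((48 − 42)/7)·5 = 60 + 4.28571 = 64.2857.

64.29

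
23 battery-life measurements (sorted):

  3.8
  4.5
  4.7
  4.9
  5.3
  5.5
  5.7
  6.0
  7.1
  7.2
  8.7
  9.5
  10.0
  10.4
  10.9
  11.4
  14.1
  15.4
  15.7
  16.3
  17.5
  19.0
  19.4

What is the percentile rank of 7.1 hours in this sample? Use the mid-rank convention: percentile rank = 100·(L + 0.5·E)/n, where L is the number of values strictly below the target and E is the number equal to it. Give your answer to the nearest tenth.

37.0

Count below 7.1: L = 8; count equal: E = 1; n = 23.
Percentile rank = 100·(8 + 0.5·1)/23 = 100·8.5/23 = 36.96.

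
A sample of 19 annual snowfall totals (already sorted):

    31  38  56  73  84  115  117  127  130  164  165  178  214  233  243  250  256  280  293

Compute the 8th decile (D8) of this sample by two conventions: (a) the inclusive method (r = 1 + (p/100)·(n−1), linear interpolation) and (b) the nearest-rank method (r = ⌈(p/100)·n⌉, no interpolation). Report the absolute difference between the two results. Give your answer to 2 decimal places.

n = 19.
(a) r = 15.4; between ranks 15 (243) and 16 (250): 245.8.
(b) the nearest-rank method: rank 16 → 250.
|245.8 − 250| = 4.2.

4.20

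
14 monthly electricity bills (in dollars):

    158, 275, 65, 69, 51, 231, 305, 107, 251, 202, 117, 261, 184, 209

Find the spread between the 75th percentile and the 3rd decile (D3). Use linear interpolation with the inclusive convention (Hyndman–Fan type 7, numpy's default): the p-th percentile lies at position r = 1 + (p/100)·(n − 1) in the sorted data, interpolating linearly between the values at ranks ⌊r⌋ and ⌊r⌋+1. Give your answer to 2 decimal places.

130.00

Sorted: 51, 65, 69, 107, 117, 158, 184, 202, 209, 231, 251, 261, 275, 305.
n = 14.
P30: r = 4.9; ranks 4–5 are 107, 117; interpolating gives 116.
P75: r = 10.75; ranks 10–11 are 231, 251; interpolating gives 246.
Difference: 246 − 116 = 130.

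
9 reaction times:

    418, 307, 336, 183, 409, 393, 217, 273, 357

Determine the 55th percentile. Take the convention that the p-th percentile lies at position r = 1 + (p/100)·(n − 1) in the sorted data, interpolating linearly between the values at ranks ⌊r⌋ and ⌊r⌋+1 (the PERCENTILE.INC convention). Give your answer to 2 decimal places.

Sorted: 183, 217, 273, 307, 336, 357, 393, 409, 418.
n = 9.
r = 1 + (55/100)·(9 − 1) = 1 + 4.4 = 5.4.
Rank 5 is 336 and rank 6 is 357.
Interpolate: 336 + 0.4·(357 − 336) = 336 + 0.4·21 = 344.4.

344.40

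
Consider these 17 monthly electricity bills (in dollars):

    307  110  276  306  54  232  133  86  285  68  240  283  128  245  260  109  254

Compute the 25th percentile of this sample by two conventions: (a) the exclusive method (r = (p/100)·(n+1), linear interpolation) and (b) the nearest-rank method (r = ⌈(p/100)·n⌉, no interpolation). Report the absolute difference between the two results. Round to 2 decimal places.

0.50

Sorted: 54, 68, 86, 109, 110, 128, 133, 232, 240, 245, 254, 260, 276, 283, 285, 306, 307.
n = 17.
(a) r = 4.5; between ranks 4 (109) and 5 (110): 109.5.
(b) the nearest-rank method: rank 5 → 110.
|109.5 − 110| = 0.5.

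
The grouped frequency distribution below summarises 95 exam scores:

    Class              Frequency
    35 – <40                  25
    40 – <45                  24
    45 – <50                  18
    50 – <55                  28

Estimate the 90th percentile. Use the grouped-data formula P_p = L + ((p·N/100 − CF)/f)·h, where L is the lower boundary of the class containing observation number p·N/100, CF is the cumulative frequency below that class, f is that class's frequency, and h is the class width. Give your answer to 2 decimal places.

N = 95; target position k = 90/100 · 95 = 85.5.
Cumulative frequencies: 25, 49, 67, 95.
Observation 85.5 falls in the class 50 – <55.
L = 50, CF = 67, f = 28, h = 5.
P90 = 50 + ((85.5 − 67)/28)·5 = 50 + 3.30357 = 53.3036.

53.30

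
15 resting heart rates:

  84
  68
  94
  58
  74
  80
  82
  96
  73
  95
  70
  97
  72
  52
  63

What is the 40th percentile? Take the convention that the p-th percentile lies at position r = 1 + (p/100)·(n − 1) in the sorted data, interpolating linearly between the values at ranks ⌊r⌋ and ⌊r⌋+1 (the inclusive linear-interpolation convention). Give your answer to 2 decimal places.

Sorted: 52, 58, 63, 68, 70, 72, 73, 74, 80, 82, 84, 94, 95, 96, 97.
n = 15.
r = 1 + (40/100)·(15 − 1) = 1 + 5.6 = 6.6.
Rank 6 is 72 and rank 7 is 73.
Interpolate: 72 + 0.6·(73 − 72) = 72 + 0.6·1 = 72.6.

72.60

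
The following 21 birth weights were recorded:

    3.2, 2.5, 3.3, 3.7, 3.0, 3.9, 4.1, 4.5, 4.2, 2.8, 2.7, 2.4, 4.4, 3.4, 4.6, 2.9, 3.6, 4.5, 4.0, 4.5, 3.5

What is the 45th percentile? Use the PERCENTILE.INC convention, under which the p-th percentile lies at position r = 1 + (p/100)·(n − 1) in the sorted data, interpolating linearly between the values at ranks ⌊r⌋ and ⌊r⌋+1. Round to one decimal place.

3.5

Sorted: 2.4, 2.5, 2.7, 2.8, 2.9, 3.0, 3.2, 3.3, 3.4, 3.5, 3.6, 3.7, 3.9, 4.0, 4.1, 4.2, 4.4, 4.5, 4.5, 4.5, 4.6.
n = 21.
r = 1 + (45/100)·(21 − 1) = 1 + 9 = 10.
r is an integer, so P45 is the value at rank 10: 3.5.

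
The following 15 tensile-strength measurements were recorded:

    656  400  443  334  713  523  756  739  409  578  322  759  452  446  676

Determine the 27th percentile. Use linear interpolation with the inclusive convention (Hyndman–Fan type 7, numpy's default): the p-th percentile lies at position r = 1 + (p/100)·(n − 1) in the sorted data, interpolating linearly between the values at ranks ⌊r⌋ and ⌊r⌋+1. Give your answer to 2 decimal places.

435.52

Sorted: 322, 334, 400, 409, 443, 446, 452, 523, 578, 656, 676, 713, 739, 756, 759.
n = 15.
r = 1 + (27/100)·(15 − 1) = 1 + 3.78 = 4.78.
Rank 4 is 409 and rank 5 is 443.
Interpolate: 409 + 0.78·(443 − 409) = 409 + 0.78·34 = 435.52.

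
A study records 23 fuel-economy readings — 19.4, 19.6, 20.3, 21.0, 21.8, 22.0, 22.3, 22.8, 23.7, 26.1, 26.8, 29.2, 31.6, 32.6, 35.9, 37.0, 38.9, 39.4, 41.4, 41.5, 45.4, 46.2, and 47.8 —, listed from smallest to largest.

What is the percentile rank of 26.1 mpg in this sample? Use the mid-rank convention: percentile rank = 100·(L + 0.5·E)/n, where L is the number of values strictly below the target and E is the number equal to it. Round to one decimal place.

41.3

Count below 26.1: L = 9; count equal: E = 1; n = 23.
Percentile rank = 100·(9 + 0.5·1)/23 = 100·9.5/23 = 41.3.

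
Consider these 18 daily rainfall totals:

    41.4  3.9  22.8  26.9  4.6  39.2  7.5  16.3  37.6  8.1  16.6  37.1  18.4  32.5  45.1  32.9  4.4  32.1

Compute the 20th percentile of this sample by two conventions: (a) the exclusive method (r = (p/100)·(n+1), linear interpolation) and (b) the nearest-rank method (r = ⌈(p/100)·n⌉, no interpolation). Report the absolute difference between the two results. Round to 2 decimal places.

0.58

Sorted: 3.9, 4.4, 4.6, 7.5, 8.1, 16.3, 16.6, 18.4, 22.8, 26.9, 32.1, 32.5, 32.9, 37.1, 37.6, 39.2, 41.4, 45.1.
n = 18.
(a) r = 3.8; between ranks 3 (4.6) and 4 (7.5): 6.92.
(b) the nearest-rank method: rank 4 → 7.5.
|6.92 − 7.5| = 0.58.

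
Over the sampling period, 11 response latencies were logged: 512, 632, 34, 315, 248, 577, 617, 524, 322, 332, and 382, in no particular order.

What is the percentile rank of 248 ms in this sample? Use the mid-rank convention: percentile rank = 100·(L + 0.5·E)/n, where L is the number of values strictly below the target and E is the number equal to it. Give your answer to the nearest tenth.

13.6

Sorted: 34, 248, 315, 322, 332, 382, 512, 524, 577, 617, 632.
Count below 248: L = 1; count equal: E = 1; n = 11.
Percentile rank = 100·(1 + 0.5·1)/11 = 100·1.5/11 = 13.64.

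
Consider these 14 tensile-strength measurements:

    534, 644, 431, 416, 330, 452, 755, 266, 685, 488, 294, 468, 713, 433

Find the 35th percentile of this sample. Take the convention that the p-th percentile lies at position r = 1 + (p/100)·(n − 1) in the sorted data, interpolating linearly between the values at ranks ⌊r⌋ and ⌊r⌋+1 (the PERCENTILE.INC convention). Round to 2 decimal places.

Sorted: 266, 294, 330, 416, 431, 433, 452, 468, 488, 534, 644, 685, 713, 755.
n = 14.
r = 1 + (35/100)·(14 − 1) = 1 + 4.55 = 5.55.
Rank 5 is 431 and rank 6 is 433.
Interpolate: 431 + 0.55·(433 − 431) = 431 + 0.55·2 = 432.1.

432.10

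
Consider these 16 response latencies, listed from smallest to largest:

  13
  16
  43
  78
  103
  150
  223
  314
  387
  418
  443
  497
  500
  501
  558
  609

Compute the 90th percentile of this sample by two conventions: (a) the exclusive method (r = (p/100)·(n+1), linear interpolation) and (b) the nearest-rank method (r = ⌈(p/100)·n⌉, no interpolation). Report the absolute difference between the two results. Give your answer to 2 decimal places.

15.30

n = 16.
(a) r = 15.3; between ranks 15 (558) and 16 (609): 573.3.
(b) the nearest-rank method: rank 15 → 558.
|573.3 − 558| = 15.3.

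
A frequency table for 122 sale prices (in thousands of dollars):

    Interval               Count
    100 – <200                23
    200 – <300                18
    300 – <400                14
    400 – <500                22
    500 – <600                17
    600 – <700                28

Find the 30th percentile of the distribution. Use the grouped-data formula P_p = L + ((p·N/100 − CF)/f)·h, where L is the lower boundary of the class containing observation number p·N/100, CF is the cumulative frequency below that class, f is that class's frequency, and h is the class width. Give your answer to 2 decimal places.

N = 122; target position k = 30/100 · 122 = 36.6.
Cumulative frequencies: 23, 41, 55, 77, 94, 122.
Observation 36.6 falls in the class 200 – <300.
L = 200, CF = 23, f = 18, h = 100.
P30 = 200 + ((36.6 − 23)/18)·100 = 200 + 75.5556 = 275.556.

275.56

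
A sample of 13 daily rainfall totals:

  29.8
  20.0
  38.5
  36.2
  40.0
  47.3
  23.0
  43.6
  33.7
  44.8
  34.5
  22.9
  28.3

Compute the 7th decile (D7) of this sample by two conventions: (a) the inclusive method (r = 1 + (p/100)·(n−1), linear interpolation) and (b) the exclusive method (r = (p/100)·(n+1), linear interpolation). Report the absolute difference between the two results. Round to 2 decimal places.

Sorted: 20.0, 22.9, 23.0, 28.3, 29.8, 33.7, 34.5, 36.2, 38.5, 40.0, 43.6, 44.8, 47.3.
n = 13.
(a) r = 9.4; between ranks 9 (38.5) and 10 (40.0): 39.1.
(b) r = 9.8; between ranks 9 (38.5) and 10 (40.0): 39.7.
|39.1 − 39.7| = 0.6.

0.60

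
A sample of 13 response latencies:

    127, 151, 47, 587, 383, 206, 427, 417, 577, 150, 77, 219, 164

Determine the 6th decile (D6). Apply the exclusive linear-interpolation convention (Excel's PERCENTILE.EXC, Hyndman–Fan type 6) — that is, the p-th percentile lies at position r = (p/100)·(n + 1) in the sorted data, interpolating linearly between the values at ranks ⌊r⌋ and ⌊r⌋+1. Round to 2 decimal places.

284.60

Sorted: 47, 77, 127, 150, 151, 164, 206, 219, 383, 417, 427, 577, 587.
n = 13.
r = (60/100)·(13 + 1) = 8.4.
Rank 8 is 219 and rank 9 is 383.
Interpolate: 219 + 0.4·(383 − 219) = 219 + 0.4·164 = 284.6.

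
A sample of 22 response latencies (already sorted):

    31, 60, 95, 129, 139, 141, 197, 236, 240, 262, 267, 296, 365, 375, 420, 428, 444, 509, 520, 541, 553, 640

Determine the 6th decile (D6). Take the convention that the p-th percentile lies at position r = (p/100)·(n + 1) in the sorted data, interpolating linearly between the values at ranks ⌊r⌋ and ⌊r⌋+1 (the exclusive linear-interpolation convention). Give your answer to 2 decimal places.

n = 22.
r = (60/100)·(22 + 1) = 13.8.
Rank 13 is 365 and rank 14 is 375.
Interpolate: 365 + 0.8·(375 − 365) = 365 + 0.8·10 = 373.

373.00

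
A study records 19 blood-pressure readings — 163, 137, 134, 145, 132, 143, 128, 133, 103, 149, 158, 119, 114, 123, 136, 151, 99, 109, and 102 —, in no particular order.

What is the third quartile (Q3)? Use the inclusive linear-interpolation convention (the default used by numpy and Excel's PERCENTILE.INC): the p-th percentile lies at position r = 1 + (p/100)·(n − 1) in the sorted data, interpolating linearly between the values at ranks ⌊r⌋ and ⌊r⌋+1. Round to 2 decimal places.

Sorted: 99, 102, 103, 109, 114, 119, 123, 128, 132, 133, 134, 136, 137, 143, 145, 149, 151, 158, 163.
n = 19.
r = 1 + (75/100)·(19 − 1) = 1 + 13.5 = 14.5.
Rank 14 is 143 and rank 15 is 145.
Interpolate: 143 + 0.5·(145 − 143) = 143 + 0.5·2 = 144.

144.00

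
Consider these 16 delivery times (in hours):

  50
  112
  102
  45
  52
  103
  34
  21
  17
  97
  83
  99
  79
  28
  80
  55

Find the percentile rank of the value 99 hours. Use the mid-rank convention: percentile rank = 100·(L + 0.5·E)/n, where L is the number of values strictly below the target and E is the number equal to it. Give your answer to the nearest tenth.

78.1

Sorted: 17, 21, 28, 34, 45, 50, 52, 55, 79, 80, 83, 97, 99, 102, 103, 112.
Count below 99: L = 12; count equal: E = 1; n = 16.
Percentile rank = 100·(12 + 0.5·1)/16 = 100·12.5/16 = 78.12.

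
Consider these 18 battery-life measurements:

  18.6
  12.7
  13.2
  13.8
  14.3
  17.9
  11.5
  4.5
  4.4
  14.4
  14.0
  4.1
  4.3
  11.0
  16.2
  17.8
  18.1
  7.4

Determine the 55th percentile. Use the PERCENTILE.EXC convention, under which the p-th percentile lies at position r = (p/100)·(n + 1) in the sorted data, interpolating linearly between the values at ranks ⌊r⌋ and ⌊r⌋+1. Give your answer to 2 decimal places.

13.89

Sorted: 4.1, 4.3, 4.4, 4.5, 7.4, 11.0, 11.5, 12.7, 13.2, 13.8, 14.0, 14.3, 14.4, 16.2, 17.8, 17.9, 18.1, 18.6.
n = 18.
r = (55/100)·(18 + 1) = 10.45.
Rank 10 is 13.8 and rank 11 is 14.0.
Interpolate: 13.8 + 0.45·(14.0 − 13.8) = 13.8 + 0.45·0.2 = 13.89.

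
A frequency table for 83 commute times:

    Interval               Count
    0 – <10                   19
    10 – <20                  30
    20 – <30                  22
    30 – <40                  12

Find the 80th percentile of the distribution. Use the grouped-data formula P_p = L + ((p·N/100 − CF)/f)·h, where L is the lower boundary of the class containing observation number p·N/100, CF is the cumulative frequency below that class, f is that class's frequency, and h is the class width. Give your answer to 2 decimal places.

27.91

N = 83; target position k = 80/100 · 83 = 66.4.
Cumulative frequencies: 19, 49, 71, 83.
Observation 66.4 falls in the class 20 – <30.
L = 20, CF = 49, f = 22, h = 10.
P80 = 20 + ((66.4 − 49)/22)·10 = 20 + 7.90909 = 27.9091.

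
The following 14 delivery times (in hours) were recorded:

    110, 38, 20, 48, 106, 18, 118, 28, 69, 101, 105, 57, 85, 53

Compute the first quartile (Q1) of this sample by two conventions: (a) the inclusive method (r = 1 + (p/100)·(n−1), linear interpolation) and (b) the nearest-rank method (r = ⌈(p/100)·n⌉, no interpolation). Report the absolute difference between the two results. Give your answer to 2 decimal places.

Sorted: 18, 20, 28, 38, 48, 53, 57, 69, 85, 101, 105, 106, 110, 118.
n = 14.
(a) r = 4.25; between ranks 4 (38) and 5 (48): 40.5.
(b) the nearest-rank method: rank 4 → 38.
|40.5 − 38| = 2.5.

2.50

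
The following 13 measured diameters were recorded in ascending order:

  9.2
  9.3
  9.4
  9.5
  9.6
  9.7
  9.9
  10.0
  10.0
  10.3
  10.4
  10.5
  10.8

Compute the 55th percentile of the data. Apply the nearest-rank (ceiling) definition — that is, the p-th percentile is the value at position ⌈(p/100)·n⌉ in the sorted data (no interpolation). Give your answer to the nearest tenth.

10.0

n = 13.
Position = ⌈55/100 · 13⌉ = ⌈7.15⌉ = 8.
The value at rank 8 is 10.0.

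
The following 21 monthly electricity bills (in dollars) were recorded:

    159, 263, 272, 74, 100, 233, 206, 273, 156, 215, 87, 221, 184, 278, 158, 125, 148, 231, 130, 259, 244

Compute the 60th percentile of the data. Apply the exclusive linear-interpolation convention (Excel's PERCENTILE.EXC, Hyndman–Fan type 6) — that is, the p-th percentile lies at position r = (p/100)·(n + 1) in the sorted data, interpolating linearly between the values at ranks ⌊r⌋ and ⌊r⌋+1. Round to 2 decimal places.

223.00

Sorted: 74, 87, 100, 125, 130, 148, 156, 158, 159, 184, 206, 215, 221, 231, 233, 244, 259, 263, 272, 273, 278.
n = 21.
r = (60/100)·(21 + 1) = 13.2.
Rank 13 is 221 and rank 14 is 231.
Interpolate: 221 + 0.2·(231 − 221) = 221 + 0.2·10 = 223.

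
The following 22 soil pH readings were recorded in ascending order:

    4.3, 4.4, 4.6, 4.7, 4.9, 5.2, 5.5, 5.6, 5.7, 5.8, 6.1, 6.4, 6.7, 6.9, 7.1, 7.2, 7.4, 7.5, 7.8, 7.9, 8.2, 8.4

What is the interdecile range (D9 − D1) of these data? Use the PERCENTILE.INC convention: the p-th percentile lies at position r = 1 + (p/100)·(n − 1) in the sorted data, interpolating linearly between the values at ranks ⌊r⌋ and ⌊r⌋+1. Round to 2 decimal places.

n = 22.
P10: r = 3.1; ranks 3–4 are 4.6, 4.7; interpolating gives 4.61.
P90: r = 19.9; ranks 19–20 are 7.8, 7.9; interpolating gives 7.89.
Difference: 7.89 − 4.61 = 3.28.

3.28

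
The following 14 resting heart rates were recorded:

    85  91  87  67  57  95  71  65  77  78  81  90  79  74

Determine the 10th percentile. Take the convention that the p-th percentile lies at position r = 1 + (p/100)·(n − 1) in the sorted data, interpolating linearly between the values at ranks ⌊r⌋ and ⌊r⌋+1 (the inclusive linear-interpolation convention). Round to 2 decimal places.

65.60

Sorted: 57, 65, 67, 71, 74, 77, 78, 79, 81, 85, 87, 90, 91, 95.
n = 14.
r = 1 + (10/100)·(14 − 1) = 1 + 1.3 = 2.3.
Rank 2 is 65 and rank 3 is 67.
Interpolate: 65 + 0.3·(67 − 65) = 65 + 0.3·2 = 65.6.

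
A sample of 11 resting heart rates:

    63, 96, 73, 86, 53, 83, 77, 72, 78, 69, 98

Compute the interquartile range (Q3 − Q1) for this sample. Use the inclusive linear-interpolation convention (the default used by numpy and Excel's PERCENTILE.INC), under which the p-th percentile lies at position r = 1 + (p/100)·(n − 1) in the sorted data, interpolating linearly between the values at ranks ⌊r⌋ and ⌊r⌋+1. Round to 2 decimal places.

14.00

Sorted: 53, 63, 69, 72, 73, 77, 78, 83, 86, 96, 98.
n = 11.
P25: r = 3.5; ranks 3–4 are 69, 72; interpolating gives 70.5.
P75: r = 8.5; ranks 8–9 are 83, 86; interpolating gives 84.5.
Difference: 84.5 − 70.5 = 14.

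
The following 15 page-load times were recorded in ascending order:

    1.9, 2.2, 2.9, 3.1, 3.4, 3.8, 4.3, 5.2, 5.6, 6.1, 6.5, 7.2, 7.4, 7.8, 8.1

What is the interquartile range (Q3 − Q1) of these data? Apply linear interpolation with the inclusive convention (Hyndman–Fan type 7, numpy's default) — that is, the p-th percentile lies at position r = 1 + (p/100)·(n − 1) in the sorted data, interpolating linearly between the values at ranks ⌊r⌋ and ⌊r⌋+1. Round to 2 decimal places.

n = 15.
P25: r = 4.5; ranks 4–5 are 3.1, 3.4; interpolating gives 3.25.
P75: r = 11.5; ranks 11–12 are 6.5, 7.2; interpolating gives 6.85.
Difference: 6.85 − 3.25 = 3.6.

3.60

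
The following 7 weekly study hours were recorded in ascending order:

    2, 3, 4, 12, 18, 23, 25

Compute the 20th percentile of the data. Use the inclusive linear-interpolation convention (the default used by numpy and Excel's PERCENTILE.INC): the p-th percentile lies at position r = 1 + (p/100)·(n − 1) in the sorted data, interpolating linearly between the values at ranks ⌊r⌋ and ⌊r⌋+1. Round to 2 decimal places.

3.20

n = 7.
r = 1 + (20/100)·(7 − 1) = 1 + 1.2 = 2.2.
Rank 2 is 3 and rank 3 is 4.
Interpolate: 3 + 0.2·(4 − 3) = 3 + 0.2·1 = 3.2.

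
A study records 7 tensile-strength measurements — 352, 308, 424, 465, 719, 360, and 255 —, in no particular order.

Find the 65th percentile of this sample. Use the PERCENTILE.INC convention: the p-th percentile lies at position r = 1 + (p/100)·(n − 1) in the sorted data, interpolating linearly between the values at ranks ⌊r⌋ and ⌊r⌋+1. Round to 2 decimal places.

417.60

Sorted: 255, 308, 352, 360, 424, 465, 719.
n = 7.
r = 1 + (65/100)·(7 − 1) = 1 + 3.9 = 4.9.
Rank 4 is 360 and rank 5 is 424.
Interpolate: 360 + 0.9·(424 − 360) = 360 + 0.9·64 = 417.6.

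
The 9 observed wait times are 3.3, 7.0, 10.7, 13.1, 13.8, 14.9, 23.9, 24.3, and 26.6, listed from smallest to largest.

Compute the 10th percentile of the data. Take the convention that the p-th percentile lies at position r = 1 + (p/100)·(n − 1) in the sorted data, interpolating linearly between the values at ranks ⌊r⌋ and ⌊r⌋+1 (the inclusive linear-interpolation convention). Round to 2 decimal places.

n = 9.
r = 1 + (10/100)·(9 − 1) = 1 + 0.8 = 1.8.
Rank 1 is 3.3 and rank 2 is 7.0.
Interpolate: 3.3 + 0.8·(7.0 − 3.3) = 3.3 + 0.8·3.7 = 6.26.

6.26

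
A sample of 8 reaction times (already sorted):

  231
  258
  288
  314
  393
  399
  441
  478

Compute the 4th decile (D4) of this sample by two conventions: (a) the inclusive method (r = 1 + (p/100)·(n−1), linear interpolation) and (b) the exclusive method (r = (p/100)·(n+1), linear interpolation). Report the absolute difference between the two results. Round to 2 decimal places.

n = 8.
(a) r = 3.8; between ranks 3 (288) and 4 (314): 308.8.
(b) r = 3.6; between ranks 3 (288) and 4 (314): 303.6.
|308.8 − 303.6| = 5.2.

5.20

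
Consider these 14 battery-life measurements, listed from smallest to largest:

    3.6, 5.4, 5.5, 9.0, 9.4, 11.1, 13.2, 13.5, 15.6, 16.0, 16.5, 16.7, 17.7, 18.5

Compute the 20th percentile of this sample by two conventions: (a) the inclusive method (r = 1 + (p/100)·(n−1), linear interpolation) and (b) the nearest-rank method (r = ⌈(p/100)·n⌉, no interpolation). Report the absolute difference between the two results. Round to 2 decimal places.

2.10

n = 14.
(a) r = 3.6; between ranks 3 (5.5) and 4 (9.0): 7.6.
(b) the nearest-rank method: rank 3 → 5.5.
|7.6 − 5.5| = 2.1.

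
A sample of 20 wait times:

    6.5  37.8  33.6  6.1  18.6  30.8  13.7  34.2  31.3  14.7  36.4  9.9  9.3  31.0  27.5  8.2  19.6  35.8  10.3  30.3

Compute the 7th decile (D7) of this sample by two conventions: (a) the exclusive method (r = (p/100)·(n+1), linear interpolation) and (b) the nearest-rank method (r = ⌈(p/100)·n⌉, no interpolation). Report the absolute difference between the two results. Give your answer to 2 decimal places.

0.21

Sorted: 6.1, 6.5, 8.2, 9.3, 9.9, 10.3, 13.7, 14.7, 18.6, 19.6, 27.5, 30.3, 30.8, 31.0, 31.3, 33.6, 34.2, 35.8, 36.4, 37.8.
n = 20.
(a) r = 14.7; between ranks 14 (31.0) and 15 (31.3): 31.21.
(b) the nearest-rank method: rank 14 → 31.
|31.21 − 31| = 0.21.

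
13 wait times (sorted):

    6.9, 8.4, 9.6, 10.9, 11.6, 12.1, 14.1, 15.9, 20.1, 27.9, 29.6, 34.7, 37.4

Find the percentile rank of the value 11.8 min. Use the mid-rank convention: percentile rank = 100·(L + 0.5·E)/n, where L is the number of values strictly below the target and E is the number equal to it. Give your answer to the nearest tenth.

Count below 11.8: L = 5; count equal: E = 0; n = 13.
Percentile rank = 100·(5 + 0.5·0)/13 = 100·5/13 = 38.46.

38.5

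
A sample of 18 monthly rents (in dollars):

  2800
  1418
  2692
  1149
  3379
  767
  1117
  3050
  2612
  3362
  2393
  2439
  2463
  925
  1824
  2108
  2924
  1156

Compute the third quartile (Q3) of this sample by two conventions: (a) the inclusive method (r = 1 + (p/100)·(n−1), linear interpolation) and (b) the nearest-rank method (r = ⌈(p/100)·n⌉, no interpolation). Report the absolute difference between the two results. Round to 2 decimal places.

Sorted: 767, 925, 1117, 1149, 1156, 1418, 1824, 2108, 2393, 2439, 2463, 2612, 2692, 2800, 2924, 3050, 3362, 3379.
n = 18.
(a) r = 13.75; between ranks 13 (2692) and 14 (2800): 2773.
(b) the nearest-rank method: rank 14 → 2800.
|2773 − 2800| = 27.

27.00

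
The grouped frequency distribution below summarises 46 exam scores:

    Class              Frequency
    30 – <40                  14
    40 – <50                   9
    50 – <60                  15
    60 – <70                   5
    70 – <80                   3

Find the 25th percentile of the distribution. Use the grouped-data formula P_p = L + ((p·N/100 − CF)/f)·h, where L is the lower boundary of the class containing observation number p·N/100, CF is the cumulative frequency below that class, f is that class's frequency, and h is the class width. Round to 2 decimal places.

N = 46; target position k = 25/100 · 46 = 11.5.
Cumulative frequencies: 14, 23, 38, 43, 46.
Observation 11.5 falls in the class 30 – <40.
L = 30, CF = 0, f = 14, h = 10.
P25 = 30 + ((11.5 − 0)/14)·10 = 30 + 8.21429 = 38.2143.

38.21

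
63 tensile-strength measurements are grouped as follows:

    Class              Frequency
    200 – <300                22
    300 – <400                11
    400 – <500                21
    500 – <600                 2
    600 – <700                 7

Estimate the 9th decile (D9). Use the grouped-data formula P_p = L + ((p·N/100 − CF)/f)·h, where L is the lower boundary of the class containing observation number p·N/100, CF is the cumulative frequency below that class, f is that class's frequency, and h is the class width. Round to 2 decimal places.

610.00

N = 63; target position k = 90/100 · 63 = 56.7.
Cumulative frequencies: 22, 33, 54, 56, 63.
Observation 56.7 falls in the class 600 – <700.
L = 600, CF = 56, f = 7, h = 100.
P90 = 600 + ((56.7 − 56)/7)·100 = 600 + 10 = 610.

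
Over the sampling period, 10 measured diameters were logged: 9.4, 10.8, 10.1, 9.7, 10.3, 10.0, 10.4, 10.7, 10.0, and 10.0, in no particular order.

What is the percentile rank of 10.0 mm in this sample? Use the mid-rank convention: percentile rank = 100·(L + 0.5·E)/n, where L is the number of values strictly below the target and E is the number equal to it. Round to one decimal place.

Sorted: 9.4, 9.7, 10.0, 10.0, 10.0, 10.1, 10.3, 10.4, 10.7, 10.8.
Count below 10.0: L = 2; count equal: E = 3; n = 10.
Percentile rank = 100·(2 + 0.5·3)/10 = 100·3.5/10 = 35.

35.0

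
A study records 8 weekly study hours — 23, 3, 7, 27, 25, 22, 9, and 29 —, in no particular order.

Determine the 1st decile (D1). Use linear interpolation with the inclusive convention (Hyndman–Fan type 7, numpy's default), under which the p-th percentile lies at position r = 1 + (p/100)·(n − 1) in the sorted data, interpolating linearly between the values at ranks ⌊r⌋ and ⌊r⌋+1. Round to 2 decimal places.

5.80

Sorted: 3, 7, 9, 22, 23, 25, 27, 29.
n = 8.
r = 1 + (10/100)·(8 − 1) = 1 + 0.7 = 1.7.
Rank 1 is 3 and rank 2 is 7.
Interpolate: 3 + 0.7·(7 − 3) = 3 + 0.7·4 = 5.8.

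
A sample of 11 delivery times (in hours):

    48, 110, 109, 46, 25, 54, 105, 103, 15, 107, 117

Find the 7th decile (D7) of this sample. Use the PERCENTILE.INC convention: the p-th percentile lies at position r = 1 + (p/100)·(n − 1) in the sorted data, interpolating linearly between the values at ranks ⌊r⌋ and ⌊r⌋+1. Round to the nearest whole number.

Sorted: 15, 25, 46, 48, 54, 103, 105, 107, 109, 110, 117.
n = 11.
r = 1 + (70/100)·(11 − 1) = 1 + 7 = 8.
r is an integer, so P70 is the value at rank 8: 107.

107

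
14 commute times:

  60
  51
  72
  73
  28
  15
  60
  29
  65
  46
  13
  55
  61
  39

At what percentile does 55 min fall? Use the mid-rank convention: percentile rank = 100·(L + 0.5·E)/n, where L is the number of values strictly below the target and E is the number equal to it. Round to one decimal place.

53.6

Sorted: 13, 15, 28, 29, 39, 46, 51, 55, 60, 60, 61, 65, 72, 73.
Count below 55: L = 7; count equal: E = 1; n = 14.
Percentile rank = 100·(7 + 0.5·1)/14 = 100·7.5/14 = 53.57.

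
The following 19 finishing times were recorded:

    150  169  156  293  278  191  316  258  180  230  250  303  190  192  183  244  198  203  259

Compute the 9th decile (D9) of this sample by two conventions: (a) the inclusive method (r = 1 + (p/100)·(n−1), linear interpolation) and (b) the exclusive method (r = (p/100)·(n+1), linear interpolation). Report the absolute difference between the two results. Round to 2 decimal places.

Sorted: 150, 156, 169, 180, 183, 190, 191, 192, 198, 203, 230, 244, 250, 258, 259, 278, 293, 303, 316.
n = 19.
(a) r = 17.2; between ranks 17 (293) and 18 (303): 295.
(b) r = 18 → value at rank 18 = 303.
|295 − 303| = 8.

8.00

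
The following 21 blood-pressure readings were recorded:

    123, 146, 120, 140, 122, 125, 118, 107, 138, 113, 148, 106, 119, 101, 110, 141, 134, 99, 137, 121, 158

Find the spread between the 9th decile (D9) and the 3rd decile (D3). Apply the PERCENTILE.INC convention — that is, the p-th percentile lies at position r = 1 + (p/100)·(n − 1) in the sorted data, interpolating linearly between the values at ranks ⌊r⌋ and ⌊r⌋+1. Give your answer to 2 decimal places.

28.00

Sorted: 99, 101, 106, 107, 110, 113, 118, 119, 120, 121, 122, 123, 125, 134, 137, 138, 140, 141, 146, 148, 158.
n = 21.
P30: r = 7 (integer) → 118.
P90: r = 19 (integer) → 146.
Difference: 146 − 118 = 28.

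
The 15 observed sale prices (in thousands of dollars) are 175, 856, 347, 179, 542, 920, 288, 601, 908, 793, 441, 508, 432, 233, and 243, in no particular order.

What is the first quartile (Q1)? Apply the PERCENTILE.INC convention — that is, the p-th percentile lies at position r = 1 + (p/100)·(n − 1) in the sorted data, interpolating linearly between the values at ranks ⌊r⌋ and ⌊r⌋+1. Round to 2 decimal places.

265.50

Sorted: 175, 179, 233, 243, 288, 347, 432, 441, 508, 542, 601, 793, 856, 908, 920.
n = 15.
r = 1 + (25/100)·(15 − 1) = 1 + 3.5 = 4.5.
Rank 4 is 243 and rank 5 is 288.
Interpolate: 243 + 0.5·(288 − 243) = 243 + 0.5·45 = 265.5.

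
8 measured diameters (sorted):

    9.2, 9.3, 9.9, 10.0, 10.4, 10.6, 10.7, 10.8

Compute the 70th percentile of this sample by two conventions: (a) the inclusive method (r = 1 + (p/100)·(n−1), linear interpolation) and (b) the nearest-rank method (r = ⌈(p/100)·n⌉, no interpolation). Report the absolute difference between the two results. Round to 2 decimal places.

0.02

n = 8.
(a) r = 5.9; between ranks 5 (10.4) and 6 (10.6): 10.58.
(b) the nearest-rank method: rank 6 → 10.6.
|10.58 − 10.6| = 0.02.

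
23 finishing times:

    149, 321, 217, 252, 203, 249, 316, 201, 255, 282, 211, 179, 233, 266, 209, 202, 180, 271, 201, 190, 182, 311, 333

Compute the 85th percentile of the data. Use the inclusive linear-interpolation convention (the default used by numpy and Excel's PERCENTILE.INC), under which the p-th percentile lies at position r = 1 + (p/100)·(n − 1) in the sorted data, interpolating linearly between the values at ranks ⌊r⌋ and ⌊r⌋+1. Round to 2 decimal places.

302.30

Sorted: 149, 179, 180, 182, 190, 201, 201, 202, 203, 209, 211, 217, 233, 249, 252, 255, 266, 271, 282, 311, 316, 321, 333.
n = 23.
r = 1 + (85/100)·(23 − 1) = 1 + 18.7 = 19.7.
Rank 19 is 282 and rank 20 is 311.
Interpolate: 282 + 0.7·(311 − 282) = 282 + 0.7·29 = 302.3.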